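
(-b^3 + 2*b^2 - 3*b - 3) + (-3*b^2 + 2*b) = -b^3 - b^2 - b - 3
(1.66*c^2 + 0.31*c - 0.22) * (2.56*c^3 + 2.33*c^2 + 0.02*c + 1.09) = 4.2496*c^5 + 4.6614*c^4 + 0.1923*c^3 + 1.303*c^2 + 0.3335*c - 0.2398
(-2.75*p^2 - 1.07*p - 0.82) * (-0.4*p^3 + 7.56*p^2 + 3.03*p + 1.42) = 1.1*p^5 - 20.362*p^4 - 16.0937*p^3 - 13.3463*p^2 - 4.004*p - 1.1644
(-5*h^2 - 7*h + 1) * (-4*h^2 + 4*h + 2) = 20*h^4 + 8*h^3 - 42*h^2 - 10*h + 2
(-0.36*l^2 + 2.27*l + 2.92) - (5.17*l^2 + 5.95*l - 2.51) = -5.53*l^2 - 3.68*l + 5.43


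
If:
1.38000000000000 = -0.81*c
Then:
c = -1.70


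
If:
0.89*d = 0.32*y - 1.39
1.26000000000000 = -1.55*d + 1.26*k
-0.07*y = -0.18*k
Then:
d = 4.64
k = 6.71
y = 17.25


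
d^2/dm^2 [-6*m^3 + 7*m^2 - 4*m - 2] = 14 - 36*m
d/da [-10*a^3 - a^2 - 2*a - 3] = -30*a^2 - 2*a - 2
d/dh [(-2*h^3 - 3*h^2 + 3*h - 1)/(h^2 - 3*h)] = (-2*h^4 + 12*h^3 + 6*h^2 + 2*h - 3)/(h^2*(h^2 - 6*h + 9))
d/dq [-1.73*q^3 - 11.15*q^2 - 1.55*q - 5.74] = -5.19*q^2 - 22.3*q - 1.55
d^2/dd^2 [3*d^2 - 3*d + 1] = 6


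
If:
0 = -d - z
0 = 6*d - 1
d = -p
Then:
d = 1/6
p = -1/6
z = -1/6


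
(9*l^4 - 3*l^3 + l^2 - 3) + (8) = 9*l^4 - 3*l^3 + l^2 + 5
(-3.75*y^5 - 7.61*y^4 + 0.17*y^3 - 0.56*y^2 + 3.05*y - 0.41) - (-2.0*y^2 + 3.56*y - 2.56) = -3.75*y^5 - 7.61*y^4 + 0.17*y^3 + 1.44*y^2 - 0.51*y + 2.15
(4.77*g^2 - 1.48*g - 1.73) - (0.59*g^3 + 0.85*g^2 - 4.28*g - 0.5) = -0.59*g^3 + 3.92*g^2 + 2.8*g - 1.23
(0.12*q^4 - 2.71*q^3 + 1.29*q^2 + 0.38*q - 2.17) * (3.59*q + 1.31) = 0.4308*q^5 - 9.5717*q^4 + 1.081*q^3 + 3.0541*q^2 - 7.2925*q - 2.8427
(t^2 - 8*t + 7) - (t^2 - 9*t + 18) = t - 11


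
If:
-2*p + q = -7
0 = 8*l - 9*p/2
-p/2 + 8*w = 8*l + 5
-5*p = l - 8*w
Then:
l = 5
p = 80/9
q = 97/9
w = 445/72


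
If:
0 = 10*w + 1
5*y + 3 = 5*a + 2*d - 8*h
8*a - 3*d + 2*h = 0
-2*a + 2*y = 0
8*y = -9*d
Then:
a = 27/368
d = -3/46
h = -9/23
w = -1/10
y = 27/368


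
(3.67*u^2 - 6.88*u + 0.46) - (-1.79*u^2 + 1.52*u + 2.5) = 5.46*u^2 - 8.4*u - 2.04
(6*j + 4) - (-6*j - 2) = 12*j + 6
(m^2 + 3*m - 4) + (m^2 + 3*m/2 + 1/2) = 2*m^2 + 9*m/2 - 7/2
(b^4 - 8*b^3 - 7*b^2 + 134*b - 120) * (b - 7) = b^5 - 15*b^4 + 49*b^3 + 183*b^2 - 1058*b + 840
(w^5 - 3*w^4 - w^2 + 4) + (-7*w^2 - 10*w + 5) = w^5 - 3*w^4 - 8*w^2 - 10*w + 9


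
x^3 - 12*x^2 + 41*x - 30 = (x - 6)*(x - 5)*(x - 1)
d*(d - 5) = d^2 - 5*d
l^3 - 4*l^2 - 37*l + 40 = (l - 8)*(l - 1)*(l + 5)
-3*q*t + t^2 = t*(-3*q + t)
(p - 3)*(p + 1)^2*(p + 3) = p^4 + 2*p^3 - 8*p^2 - 18*p - 9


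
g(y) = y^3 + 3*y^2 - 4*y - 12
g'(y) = 3*y^2 + 6*y - 4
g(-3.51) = -4.24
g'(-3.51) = 11.90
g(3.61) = 59.70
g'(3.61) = 56.76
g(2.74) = 20.13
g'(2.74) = 34.96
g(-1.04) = -5.72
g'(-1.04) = -7.00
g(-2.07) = 0.26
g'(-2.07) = -3.57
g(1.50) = -7.88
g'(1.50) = 11.75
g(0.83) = -12.68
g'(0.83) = 3.05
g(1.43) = -8.66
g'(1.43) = 10.71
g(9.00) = 924.00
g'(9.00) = 293.00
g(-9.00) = -462.00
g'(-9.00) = 185.00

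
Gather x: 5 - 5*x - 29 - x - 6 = -6*x - 30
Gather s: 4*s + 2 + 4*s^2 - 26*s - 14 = 4*s^2 - 22*s - 12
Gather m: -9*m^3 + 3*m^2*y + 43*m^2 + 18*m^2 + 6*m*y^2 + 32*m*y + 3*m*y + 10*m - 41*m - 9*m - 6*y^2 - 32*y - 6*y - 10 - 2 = -9*m^3 + m^2*(3*y + 61) + m*(6*y^2 + 35*y - 40) - 6*y^2 - 38*y - 12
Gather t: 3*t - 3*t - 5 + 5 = 0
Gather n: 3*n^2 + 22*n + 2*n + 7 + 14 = 3*n^2 + 24*n + 21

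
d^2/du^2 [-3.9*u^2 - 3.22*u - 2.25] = -7.80000000000000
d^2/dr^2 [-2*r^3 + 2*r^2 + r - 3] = 4 - 12*r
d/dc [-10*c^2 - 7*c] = -20*c - 7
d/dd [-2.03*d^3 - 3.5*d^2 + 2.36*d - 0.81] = -6.09*d^2 - 7.0*d + 2.36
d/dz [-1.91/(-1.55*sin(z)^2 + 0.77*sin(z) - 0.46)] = (1.4707 - 5.921*sin(z))*cos(z)/(1.55*sin(z)^2 - 0.77*sin(z) + 0.46)^2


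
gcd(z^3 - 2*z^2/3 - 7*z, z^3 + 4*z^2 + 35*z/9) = z^2 + 7*z/3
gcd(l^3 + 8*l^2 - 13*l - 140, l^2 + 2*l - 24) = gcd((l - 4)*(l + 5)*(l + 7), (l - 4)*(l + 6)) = l - 4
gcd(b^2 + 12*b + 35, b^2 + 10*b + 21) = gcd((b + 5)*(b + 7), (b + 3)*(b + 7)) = b + 7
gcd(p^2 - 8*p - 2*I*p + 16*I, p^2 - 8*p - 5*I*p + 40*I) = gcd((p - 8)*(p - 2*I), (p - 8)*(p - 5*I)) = p - 8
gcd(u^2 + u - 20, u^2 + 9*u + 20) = u + 5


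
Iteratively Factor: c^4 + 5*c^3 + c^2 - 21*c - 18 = (c + 3)*(c^3 + 2*c^2 - 5*c - 6) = (c + 1)*(c + 3)*(c^2 + c - 6) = (c - 2)*(c + 1)*(c + 3)*(c + 3)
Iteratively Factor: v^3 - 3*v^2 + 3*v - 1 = (v - 1)*(v^2 - 2*v + 1) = (v - 1)^2*(v - 1)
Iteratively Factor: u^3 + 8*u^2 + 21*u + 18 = (u + 3)*(u^2 + 5*u + 6) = (u + 2)*(u + 3)*(u + 3)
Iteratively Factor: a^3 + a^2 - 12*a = (a - 3)*(a^2 + 4*a) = a*(a - 3)*(a + 4)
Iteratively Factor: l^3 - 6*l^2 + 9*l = (l - 3)*(l^2 - 3*l) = l*(l - 3)*(l - 3)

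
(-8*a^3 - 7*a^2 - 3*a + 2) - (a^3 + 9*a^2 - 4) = -9*a^3 - 16*a^2 - 3*a + 6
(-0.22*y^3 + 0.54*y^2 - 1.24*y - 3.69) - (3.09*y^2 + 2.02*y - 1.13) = -0.22*y^3 - 2.55*y^2 - 3.26*y - 2.56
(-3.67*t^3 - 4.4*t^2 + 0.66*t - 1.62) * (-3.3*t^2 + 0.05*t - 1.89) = 12.111*t^5 + 14.3365*t^4 + 4.5383*t^3 + 13.695*t^2 - 1.3284*t + 3.0618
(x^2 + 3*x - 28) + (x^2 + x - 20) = 2*x^2 + 4*x - 48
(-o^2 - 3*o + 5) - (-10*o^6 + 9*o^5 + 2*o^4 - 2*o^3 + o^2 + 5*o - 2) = 10*o^6 - 9*o^5 - 2*o^4 + 2*o^3 - 2*o^2 - 8*o + 7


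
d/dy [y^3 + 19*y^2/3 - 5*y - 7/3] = 3*y^2 + 38*y/3 - 5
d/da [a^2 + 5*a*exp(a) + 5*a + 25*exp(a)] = 5*a*exp(a) + 2*a + 30*exp(a) + 5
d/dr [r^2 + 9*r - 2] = 2*r + 9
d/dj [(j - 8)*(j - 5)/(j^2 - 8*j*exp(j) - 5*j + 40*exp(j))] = 8*(j*exp(j) - 9*exp(j) + 1)/(j^2 - 16*j*exp(j) + 64*exp(2*j))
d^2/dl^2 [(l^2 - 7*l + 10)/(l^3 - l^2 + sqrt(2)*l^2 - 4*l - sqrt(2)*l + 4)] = 2*(((2*l - 7)*(-3*l^2 - 2*sqrt(2)*l + 2*l + sqrt(2) + 4) - (3*l - 1 + sqrt(2))*(l^2 - 7*l + 10))*(l^3 - l^2 + sqrt(2)*l^2 - 4*l - sqrt(2)*l + 4) + (l^2 - 7*l + 10)*(-3*l^2 - 2*sqrt(2)*l + 2*l + sqrt(2) + 4)^2 + (l^3 - l^2 + sqrt(2)*l^2 - 4*l - sqrt(2)*l + 4)^2)/(l^3 - l^2 + sqrt(2)*l^2 - 4*l - sqrt(2)*l + 4)^3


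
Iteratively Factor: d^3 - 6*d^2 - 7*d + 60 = (d - 4)*(d^2 - 2*d - 15) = (d - 4)*(d + 3)*(d - 5)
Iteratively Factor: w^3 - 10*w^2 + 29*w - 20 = (w - 1)*(w^2 - 9*w + 20) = (w - 5)*(w - 1)*(w - 4)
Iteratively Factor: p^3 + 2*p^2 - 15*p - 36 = (p - 4)*(p^2 + 6*p + 9) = (p - 4)*(p + 3)*(p + 3)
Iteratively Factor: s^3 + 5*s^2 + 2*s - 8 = (s + 2)*(s^2 + 3*s - 4) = (s - 1)*(s + 2)*(s + 4)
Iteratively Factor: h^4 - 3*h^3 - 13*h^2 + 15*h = (h + 3)*(h^3 - 6*h^2 + 5*h) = (h - 5)*(h + 3)*(h^2 - h) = (h - 5)*(h - 1)*(h + 3)*(h)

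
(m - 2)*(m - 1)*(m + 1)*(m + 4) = m^4 + 2*m^3 - 9*m^2 - 2*m + 8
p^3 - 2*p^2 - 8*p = p*(p - 4)*(p + 2)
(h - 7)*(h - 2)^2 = h^3 - 11*h^2 + 32*h - 28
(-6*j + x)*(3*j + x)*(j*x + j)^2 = -18*j^4*x^2 - 36*j^4*x - 18*j^4 - 3*j^3*x^3 - 6*j^3*x^2 - 3*j^3*x + j^2*x^4 + 2*j^2*x^3 + j^2*x^2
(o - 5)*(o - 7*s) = o^2 - 7*o*s - 5*o + 35*s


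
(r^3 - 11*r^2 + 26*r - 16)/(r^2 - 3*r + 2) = r - 8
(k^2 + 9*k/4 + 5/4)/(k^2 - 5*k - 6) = (k + 5/4)/(k - 6)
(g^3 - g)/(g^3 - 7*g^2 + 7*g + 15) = g*(g - 1)/(g^2 - 8*g + 15)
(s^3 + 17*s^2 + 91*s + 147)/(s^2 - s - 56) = (s^2 + 10*s + 21)/(s - 8)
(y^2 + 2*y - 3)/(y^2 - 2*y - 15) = (y - 1)/(y - 5)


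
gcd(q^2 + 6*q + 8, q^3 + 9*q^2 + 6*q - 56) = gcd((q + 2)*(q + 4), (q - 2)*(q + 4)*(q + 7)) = q + 4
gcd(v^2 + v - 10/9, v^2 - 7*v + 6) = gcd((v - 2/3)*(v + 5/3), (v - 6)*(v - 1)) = 1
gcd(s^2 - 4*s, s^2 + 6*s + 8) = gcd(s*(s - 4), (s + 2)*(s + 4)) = 1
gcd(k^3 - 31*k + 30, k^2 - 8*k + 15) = k - 5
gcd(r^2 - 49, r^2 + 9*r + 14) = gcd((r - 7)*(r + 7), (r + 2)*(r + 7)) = r + 7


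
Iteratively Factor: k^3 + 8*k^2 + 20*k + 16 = (k + 2)*(k^2 + 6*k + 8) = (k + 2)^2*(k + 4)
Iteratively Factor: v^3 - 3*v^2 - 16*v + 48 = (v - 4)*(v^2 + v - 12) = (v - 4)*(v + 4)*(v - 3)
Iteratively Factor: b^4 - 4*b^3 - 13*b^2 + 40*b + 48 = (b - 4)*(b^3 - 13*b - 12) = (b - 4)^2*(b^2 + 4*b + 3) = (b - 4)^2*(b + 1)*(b + 3)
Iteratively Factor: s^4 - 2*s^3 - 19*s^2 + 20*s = (s + 4)*(s^3 - 6*s^2 + 5*s) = (s - 1)*(s + 4)*(s^2 - 5*s) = (s - 5)*(s - 1)*(s + 4)*(s)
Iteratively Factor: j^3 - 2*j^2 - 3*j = (j)*(j^2 - 2*j - 3) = j*(j - 3)*(j + 1)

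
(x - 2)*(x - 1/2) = x^2 - 5*x/2 + 1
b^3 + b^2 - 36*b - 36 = (b - 6)*(b + 1)*(b + 6)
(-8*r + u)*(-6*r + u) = 48*r^2 - 14*r*u + u^2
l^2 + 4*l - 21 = (l - 3)*(l + 7)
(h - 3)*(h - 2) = h^2 - 5*h + 6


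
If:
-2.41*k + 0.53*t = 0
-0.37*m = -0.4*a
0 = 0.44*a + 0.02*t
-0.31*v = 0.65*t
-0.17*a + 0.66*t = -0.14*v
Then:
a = 0.00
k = 0.00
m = 0.00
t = 0.00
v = 0.00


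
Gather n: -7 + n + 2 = n - 5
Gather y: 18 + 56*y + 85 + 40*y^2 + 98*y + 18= 40*y^2 + 154*y + 121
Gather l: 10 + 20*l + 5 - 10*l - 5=10*l + 10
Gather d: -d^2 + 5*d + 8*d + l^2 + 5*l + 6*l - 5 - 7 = -d^2 + 13*d + l^2 + 11*l - 12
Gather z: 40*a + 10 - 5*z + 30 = 40*a - 5*z + 40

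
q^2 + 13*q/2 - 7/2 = (q - 1/2)*(q + 7)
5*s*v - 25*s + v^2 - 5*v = (5*s + v)*(v - 5)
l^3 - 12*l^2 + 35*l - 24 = (l - 8)*(l - 3)*(l - 1)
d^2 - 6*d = d*(d - 6)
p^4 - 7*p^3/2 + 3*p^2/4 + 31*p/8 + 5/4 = (p - 5/2)*(p - 2)*(p + 1/2)^2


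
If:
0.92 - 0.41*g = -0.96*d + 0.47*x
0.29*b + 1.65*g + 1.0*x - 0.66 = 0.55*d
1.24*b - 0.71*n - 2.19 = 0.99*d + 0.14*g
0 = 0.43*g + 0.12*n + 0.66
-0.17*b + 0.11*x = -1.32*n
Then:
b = 1.30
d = -0.33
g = -1.52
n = -0.05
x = 2.61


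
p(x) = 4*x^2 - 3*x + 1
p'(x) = 8*x - 3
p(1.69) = 7.35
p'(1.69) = 10.52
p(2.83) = 24.55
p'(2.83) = 19.64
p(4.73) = 76.30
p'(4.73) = 34.84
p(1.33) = 4.09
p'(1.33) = 7.64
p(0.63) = 0.70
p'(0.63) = 2.04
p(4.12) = 56.54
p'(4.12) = 29.96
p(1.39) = 4.56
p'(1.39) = 8.12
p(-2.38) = 30.80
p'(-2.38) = -22.04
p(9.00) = 298.00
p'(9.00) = 69.00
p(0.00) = 1.00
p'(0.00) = -3.00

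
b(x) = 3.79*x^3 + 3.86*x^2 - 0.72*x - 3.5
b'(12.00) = 1729.20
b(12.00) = 7092.82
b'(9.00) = 989.73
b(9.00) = 3065.59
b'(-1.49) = 13.02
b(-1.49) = -6.39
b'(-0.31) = -2.02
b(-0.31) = -3.02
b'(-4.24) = 170.95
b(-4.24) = -219.95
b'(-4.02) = 151.99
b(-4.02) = -184.44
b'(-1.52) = 13.81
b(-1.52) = -6.80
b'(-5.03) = 248.12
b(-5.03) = -384.55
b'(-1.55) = 14.63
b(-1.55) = -7.22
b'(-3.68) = 124.85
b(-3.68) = -137.46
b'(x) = 11.37*x^2 + 7.72*x - 0.72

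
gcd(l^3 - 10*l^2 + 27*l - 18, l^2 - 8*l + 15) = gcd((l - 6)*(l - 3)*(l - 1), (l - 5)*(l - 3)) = l - 3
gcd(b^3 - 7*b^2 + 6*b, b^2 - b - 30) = b - 6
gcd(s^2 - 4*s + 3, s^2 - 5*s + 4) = s - 1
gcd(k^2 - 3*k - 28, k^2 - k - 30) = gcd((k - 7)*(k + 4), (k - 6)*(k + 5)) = 1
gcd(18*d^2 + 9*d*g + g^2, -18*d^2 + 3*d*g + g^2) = 6*d + g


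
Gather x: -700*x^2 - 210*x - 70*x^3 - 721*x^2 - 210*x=-70*x^3 - 1421*x^2 - 420*x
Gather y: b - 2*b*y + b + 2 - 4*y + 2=2*b + y*(-2*b - 4) + 4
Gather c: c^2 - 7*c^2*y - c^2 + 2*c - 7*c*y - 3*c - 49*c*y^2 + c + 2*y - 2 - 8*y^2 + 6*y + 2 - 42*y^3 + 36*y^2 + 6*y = -7*c^2*y + c*(-49*y^2 - 7*y) - 42*y^3 + 28*y^2 + 14*y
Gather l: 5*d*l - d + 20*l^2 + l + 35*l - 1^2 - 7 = -d + 20*l^2 + l*(5*d + 36) - 8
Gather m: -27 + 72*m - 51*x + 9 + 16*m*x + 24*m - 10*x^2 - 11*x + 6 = m*(16*x + 96) - 10*x^2 - 62*x - 12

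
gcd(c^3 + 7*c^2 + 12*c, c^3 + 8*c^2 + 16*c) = c^2 + 4*c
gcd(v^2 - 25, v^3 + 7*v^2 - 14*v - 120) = v + 5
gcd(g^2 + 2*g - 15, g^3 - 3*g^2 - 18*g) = 1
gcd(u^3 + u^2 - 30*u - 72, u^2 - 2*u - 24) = u^2 - 2*u - 24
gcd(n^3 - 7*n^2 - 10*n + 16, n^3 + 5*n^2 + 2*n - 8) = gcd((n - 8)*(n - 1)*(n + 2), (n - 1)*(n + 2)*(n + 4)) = n^2 + n - 2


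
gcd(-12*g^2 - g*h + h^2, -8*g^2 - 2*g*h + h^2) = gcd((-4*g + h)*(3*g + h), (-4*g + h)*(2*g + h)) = 4*g - h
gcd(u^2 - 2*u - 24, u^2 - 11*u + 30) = u - 6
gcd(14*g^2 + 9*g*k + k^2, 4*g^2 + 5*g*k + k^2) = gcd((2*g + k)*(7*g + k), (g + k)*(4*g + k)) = 1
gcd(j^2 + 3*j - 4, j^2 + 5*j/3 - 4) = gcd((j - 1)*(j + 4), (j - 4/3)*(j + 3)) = 1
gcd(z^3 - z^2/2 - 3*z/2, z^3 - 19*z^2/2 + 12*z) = z^2 - 3*z/2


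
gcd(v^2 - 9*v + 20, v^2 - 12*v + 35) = v - 5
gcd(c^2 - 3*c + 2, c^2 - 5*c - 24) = 1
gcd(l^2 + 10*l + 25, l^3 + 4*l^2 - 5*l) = l + 5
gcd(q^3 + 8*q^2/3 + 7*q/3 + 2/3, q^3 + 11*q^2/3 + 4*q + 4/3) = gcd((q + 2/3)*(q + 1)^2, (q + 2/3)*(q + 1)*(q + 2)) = q^2 + 5*q/3 + 2/3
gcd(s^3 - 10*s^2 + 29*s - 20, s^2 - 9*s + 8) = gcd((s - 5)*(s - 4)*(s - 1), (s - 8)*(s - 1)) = s - 1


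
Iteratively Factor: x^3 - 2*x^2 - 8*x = (x)*(x^2 - 2*x - 8) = x*(x - 4)*(x + 2)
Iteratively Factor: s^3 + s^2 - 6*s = (s - 2)*(s^2 + 3*s) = s*(s - 2)*(s + 3)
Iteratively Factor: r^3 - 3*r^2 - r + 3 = (r + 1)*(r^2 - 4*r + 3) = (r - 1)*(r + 1)*(r - 3)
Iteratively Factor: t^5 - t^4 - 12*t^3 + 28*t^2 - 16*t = (t)*(t^4 - t^3 - 12*t^2 + 28*t - 16) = t*(t - 2)*(t^3 + t^2 - 10*t + 8) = t*(t - 2)*(t + 4)*(t^2 - 3*t + 2) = t*(t - 2)^2*(t + 4)*(t - 1)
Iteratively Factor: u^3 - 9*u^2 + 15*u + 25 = (u + 1)*(u^2 - 10*u + 25) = (u - 5)*(u + 1)*(u - 5)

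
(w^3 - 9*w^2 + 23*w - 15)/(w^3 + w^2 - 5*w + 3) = (w^2 - 8*w + 15)/(w^2 + 2*w - 3)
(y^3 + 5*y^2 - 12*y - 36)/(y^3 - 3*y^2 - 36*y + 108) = (y + 2)/(y - 6)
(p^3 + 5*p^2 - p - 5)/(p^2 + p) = p + 4 - 5/p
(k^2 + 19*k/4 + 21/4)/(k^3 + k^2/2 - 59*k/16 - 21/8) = 4*(k + 3)/(4*k^2 - 5*k - 6)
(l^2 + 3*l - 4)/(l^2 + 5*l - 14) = (l^2 + 3*l - 4)/(l^2 + 5*l - 14)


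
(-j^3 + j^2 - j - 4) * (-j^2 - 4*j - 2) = j^5 + 3*j^4 - j^3 + 6*j^2 + 18*j + 8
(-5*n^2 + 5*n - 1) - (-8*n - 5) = -5*n^2 + 13*n + 4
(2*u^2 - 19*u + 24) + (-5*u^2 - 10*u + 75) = -3*u^2 - 29*u + 99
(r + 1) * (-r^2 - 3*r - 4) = -r^3 - 4*r^2 - 7*r - 4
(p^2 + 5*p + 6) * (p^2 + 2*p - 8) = p^4 + 7*p^3 + 8*p^2 - 28*p - 48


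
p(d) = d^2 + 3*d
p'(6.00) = 15.00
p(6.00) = 54.00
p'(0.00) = 3.00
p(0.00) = 0.00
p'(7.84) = 18.68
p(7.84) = 84.99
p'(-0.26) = 2.48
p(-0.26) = -0.71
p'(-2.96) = -2.92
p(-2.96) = -0.12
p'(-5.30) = -7.60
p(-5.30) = 12.19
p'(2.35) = 7.70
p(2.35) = 12.57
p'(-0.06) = 2.88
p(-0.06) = -0.18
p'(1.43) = 5.86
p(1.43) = 6.33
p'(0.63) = 4.26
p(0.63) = 2.29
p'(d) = 2*d + 3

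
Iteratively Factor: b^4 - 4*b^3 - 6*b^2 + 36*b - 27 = (b + 3)*(b^3 - 7*b^2 + 15*b - 9) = (b - 3)*(b + 3)*(b^2 - 4*b + 3) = (b - 3)*(b - 1)*(b + 3)*(b - 3)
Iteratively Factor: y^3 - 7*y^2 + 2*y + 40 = (y - 4)*(y^2 - 3*y - 10) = (y - 4)*(y + 2)*(y - 5)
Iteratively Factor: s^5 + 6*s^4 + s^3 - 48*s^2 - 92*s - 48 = (s + 2)*(s^4 + 4*s^3 - 7*s^2 - 34*s - 24) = (s + 2)^2*(s^3 + 2*s^2 - 11*s - 12) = (s + 2)^2*(s + 4)*(s^2 - 2*s - 3) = (s + 1)*(s + 2)^2*(s + 4)*(s - 3)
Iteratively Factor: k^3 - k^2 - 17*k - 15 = (k + 1)*(k^2 - 2*k - 15) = (k + 1)*(k + 3)*(k - 5)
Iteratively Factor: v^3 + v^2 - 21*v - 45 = (v - 5)*(v^2 + 6*v + 9) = (v - 5)*(v + 3)*(v + 3)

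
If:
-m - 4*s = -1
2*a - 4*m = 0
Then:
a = 2 - 8*s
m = 1 - 4*s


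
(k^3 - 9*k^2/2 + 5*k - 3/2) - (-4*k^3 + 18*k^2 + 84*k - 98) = 5*k^3 - 45*k^2/2 - 79*k + 193/2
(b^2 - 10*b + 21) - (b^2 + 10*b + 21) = -20*b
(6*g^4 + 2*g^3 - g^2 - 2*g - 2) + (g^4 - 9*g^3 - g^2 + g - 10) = 7*g^4 - 7*g^3 - 2*g^2 - g - 12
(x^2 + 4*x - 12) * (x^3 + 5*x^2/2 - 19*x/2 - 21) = x^5 + 13*x^4/2 - 23*x^3/2 - 89*x^2 + 30*x + 252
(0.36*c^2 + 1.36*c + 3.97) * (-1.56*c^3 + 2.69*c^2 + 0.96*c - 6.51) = -0.5616*c^5 - 1.1532*c^4 - 2.1892*c^3 + 9.6413*c^2 - 5.0424*c - 25.8447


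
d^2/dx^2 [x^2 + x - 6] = 2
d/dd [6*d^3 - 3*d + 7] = 18*d^2 - 3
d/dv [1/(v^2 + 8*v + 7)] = 2*(-v - 4)/(v^2 + 8*v + 7)^2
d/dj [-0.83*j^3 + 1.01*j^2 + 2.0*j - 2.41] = -2.49*j^2 + 2.02*j + 2.0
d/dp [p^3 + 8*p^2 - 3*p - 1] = 3*p^2 + 16*p - 3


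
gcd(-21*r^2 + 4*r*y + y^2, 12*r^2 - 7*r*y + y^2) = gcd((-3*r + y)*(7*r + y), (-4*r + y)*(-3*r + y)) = -3*r + y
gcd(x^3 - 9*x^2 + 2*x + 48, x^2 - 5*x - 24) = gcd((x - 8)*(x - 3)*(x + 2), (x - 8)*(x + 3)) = x - 8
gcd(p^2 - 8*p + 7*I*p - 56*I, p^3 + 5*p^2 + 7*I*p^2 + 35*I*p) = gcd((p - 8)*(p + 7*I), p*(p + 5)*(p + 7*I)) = p + 7*I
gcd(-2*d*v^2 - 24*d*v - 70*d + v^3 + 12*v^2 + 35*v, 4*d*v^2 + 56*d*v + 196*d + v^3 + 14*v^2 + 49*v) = v + 7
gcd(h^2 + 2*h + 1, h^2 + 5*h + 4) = h + 1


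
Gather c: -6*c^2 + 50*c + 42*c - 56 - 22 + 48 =-6*c^2 + 92*c - 30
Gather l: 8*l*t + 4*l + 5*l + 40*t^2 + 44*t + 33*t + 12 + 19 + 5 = l*(8*t + 9) + 40*t^2 + 77*t + 36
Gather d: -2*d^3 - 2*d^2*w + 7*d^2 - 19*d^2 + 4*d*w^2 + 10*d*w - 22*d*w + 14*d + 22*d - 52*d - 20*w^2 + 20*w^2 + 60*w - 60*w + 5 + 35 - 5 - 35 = -2*d^3 + d^2*(-2*w - 12) + d*(4*w^2 - 12*w - 16)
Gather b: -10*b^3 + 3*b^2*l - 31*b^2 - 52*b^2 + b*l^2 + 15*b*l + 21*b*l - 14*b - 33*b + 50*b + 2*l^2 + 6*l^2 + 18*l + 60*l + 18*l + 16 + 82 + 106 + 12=-10*b^3 + b^2*(3*l - 83) + b*(l^2 + 36*l + 3) + 8*l^2 + 96*l + 216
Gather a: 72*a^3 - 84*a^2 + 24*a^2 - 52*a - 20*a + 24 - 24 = 72*a^3 - 60*a^2 - 72*a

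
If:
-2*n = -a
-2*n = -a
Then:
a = 2*n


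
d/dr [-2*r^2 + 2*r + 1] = 2 - 4*r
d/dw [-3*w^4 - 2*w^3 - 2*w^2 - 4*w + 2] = -12*w^3 - 6*w^2 - 4*w - 4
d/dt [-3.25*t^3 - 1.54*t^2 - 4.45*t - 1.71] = -9.75*t^2 - 3.08*t - 4.45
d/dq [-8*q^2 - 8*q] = -16*q - 8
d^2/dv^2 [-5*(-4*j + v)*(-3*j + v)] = -10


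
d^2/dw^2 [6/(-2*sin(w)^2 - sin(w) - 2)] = 6*(16*sin(w)^4 + 6*sin(w)^3 - 39*sin(w)^2 - 14*sin(w) + 6)/(sin(w) - cos(2*w) + 3)^3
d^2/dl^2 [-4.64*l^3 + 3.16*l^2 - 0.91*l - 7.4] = 6.32 - 27.84*l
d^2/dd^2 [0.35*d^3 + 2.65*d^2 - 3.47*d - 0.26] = 2.1*d + 5.3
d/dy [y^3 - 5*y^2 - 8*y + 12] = 3*y^2 - 10*y - 8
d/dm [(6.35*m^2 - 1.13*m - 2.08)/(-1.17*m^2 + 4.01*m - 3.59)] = (24.1414*m^2 - 50.4602*m + 12.3975)/(1.3689*m^4 - 9.3834*m^3 + 24.4807*m^2 - 28.7918*m + 12.8881)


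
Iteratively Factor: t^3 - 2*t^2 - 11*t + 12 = (t - 4)*(t^2 + 2*t - 3) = (t - 4)*(t - 1)*(t + 3)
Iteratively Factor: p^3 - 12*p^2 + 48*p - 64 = (p - 4)*(p^2 - 8*p + 16) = (p - 4)^2*(p - 4)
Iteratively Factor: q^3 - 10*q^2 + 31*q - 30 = (q - 2)*(q^2 - 8*q + 15) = (q - 3)*(q - 2)*(q - 5)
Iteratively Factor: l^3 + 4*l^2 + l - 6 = (l + 2)*(l^2 + 2*l - 3) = (l + 2)*(l + 3)*(l - 1)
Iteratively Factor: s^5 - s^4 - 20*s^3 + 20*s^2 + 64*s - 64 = (s + 2)*(s^4 - 3*s^3 - 14*s^2 + 48*s - 32) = (s - 4)*(s + 2)*(s^3 + s^2 - 10*s + 8) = (s - 4)*(s - 2)*(s + 2)*(s^2 + 3*s - 4) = (s - 4)*(s - 2)*(s - 1)*(s + 2)*(s + 4)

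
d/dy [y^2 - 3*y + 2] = 2*y - 3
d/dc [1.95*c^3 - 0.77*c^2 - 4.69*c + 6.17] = 5.85*c^2 - 1.54*c - 4.69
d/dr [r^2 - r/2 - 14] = 2*r - 1/2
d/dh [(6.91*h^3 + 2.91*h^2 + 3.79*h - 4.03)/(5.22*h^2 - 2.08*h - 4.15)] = (36.0702*h^4 - 28.7456*h^3 - 111.8661*h^2 + 17.9202*h - 24.1109)/(27.2484*h^4 - 21.7152*h^3 - 38.9996*h^2 + 17.264*h + 17.2225)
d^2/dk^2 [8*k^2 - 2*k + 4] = 16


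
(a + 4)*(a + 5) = a^2 + 9*a + 20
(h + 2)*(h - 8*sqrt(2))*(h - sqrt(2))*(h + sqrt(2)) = h^4 - 8*sqrt(2)*h^3 + 2*h^3 - 16*sqrt(2)*h^2 - 2*h^2 - 4*h + 16*sqrt(2)*h + 32*sqrt(2)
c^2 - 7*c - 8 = (c - 8)*(c + 1)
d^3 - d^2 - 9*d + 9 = (d - 3)*(d - 1)*(d + 3)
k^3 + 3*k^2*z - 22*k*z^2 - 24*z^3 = (k - 4*z)*(k + z)*(k + 6*z)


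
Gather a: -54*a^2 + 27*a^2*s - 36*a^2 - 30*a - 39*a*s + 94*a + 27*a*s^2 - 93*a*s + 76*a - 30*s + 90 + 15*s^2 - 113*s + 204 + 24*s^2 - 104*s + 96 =a^2*(27*s - 90) + a*(27*s^2 - 132*s + 140) + 39*s^2 - 247*s + 390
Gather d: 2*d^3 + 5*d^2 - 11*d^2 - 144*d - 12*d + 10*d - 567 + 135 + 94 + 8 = 2*d^3 - 6*d^2 - 146*d - 330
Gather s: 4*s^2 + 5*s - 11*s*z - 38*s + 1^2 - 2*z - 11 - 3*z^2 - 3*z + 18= 4*s^2 + s*(-11*z - 33) - 3*z^2 - 5*z + 8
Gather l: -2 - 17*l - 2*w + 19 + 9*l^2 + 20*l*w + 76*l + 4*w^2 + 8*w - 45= 9*l^2 + l*(20*w + 59) + 4*w^2 + 6*w - 28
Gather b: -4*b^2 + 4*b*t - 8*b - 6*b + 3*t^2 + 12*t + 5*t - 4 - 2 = -4*b^2 + b*(4*t - 14) + 3*t^2 + 17*t - 6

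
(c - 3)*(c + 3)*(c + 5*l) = c^3 + 5*c^2*l - 9*c - 45*l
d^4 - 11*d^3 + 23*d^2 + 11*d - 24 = (d - 8)*(d - 3)*(d - 1)*(d + 1)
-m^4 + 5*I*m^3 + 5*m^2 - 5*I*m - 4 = (m - 4*I)*(m - I)*(-I*m - I)*(-I*m + I)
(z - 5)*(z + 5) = z^2 - 25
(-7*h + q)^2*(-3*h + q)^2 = 441*h^4 - 420*h^3*q + 142*h^2*q^2 - 20*h*q^3 + q^4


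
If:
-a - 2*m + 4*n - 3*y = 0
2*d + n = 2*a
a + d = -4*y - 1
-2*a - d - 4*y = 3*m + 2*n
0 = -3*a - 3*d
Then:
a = -1/252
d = 1/252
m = 29/84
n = -1/63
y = -1/4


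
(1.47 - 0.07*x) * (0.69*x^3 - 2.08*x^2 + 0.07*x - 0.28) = -0.0483*x^4 + 1.1599*x^3 - 3.0625*x^2 + 0.1225*x - 0.4116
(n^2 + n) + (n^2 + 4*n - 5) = 2*n^2 + 5*n - 5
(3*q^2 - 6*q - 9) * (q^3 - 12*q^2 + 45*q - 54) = 3*q^5 - 42*q^4 + 198*q^3 - 324*q^2 - 81*q + 486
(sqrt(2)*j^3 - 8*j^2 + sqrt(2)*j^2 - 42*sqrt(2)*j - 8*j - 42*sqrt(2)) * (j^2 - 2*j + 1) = sqrt(2)*j^5 - 8*j^4 - sqrt(2)*j^4 - 43*sqrt(2)*j^3 + 8*j^3 + 8*j^2 + 43*sqrt(2)*j^2 - 8*j + 42*sqrt(2)*j - 42*sqrt(2)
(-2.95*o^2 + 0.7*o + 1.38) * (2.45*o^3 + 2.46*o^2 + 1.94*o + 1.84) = -7.2275*o^5 - 5.542*o^4 - 0.62*o^3 - 0.675200000000001*o^2 + 3.9652*o + 2.5392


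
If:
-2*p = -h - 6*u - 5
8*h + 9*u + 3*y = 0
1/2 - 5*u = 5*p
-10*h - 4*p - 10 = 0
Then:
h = -128/105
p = 23/42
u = -47/105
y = 1447/315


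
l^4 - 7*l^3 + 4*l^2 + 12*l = l*(l - 6)*(l - 2)*(l + 1)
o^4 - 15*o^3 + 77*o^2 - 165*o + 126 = (o - 7)*(o - 3)^2*(o - 2)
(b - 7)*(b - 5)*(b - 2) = b^3 - 14*b^2 + 59*b - 70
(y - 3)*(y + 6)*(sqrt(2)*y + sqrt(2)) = sqrt(2)*y^3 + 4*sqrt(2)*y^2 - 15*sqrt(2)*y - 18*sqrt(2)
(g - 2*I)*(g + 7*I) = g^2 + 5*I*g + 14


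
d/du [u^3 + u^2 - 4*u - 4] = 3*u^2 + 2*u - 4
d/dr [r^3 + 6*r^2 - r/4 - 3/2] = 3*r^2 + 12*r - 1/4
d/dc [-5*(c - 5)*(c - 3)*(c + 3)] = -15*c^2 + 50*c + 45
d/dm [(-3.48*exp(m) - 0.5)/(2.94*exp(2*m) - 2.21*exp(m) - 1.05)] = (10.2312*exp(2*m) + 2.94*exp(m) + 2.549)*exp(m)/(8.6436*exp(4*m) - 12.9948*exp(3*m) - 1.2899*exp(2*m) + 4.641*exp(m) + 1.1025)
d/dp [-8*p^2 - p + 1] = -16*p - 1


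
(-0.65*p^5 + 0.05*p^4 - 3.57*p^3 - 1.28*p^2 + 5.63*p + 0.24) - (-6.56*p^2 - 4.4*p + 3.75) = -0.65*p^5 + 0.05*p^4 - 3.57*p^3 + 5.28*p^2 + 10.03*p - 3.51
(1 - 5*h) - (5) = -5*h - 4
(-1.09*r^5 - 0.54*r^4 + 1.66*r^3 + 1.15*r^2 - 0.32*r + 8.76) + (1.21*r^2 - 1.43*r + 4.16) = -1.09*r^5 - 0.54*r^4 + 1.66*r^3 + 2.36*r^2 - 1.75*r + 12.92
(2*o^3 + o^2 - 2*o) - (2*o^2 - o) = 2*o^3 - o^2 - o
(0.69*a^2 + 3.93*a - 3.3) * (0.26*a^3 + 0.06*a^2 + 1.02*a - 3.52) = 0.1794*a^5 + 1.0632*a^4 + 0.0816*a^3 + 1.3818*a^2 - 17.1996*a + 11.616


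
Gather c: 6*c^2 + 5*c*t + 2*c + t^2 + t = 6*c^2 + c*(5*t + 2) + t^2 + t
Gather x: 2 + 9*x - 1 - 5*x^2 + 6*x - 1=-5*x^2 + 15*x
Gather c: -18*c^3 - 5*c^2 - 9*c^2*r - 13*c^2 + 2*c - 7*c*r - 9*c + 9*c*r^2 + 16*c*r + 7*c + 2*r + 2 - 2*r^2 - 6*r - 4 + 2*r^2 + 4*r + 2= -18*c^3 + c^2*(-9*r - 18) + c*(9*r^2 + 9*r)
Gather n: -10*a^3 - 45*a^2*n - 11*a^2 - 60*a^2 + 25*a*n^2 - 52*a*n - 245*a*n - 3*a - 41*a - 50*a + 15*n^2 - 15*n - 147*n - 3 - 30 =-10*a^3 - 71*a^2 - 94*a + n^2*(25*a + 15) + n*(-45*a^2 - 297*a - 162) - 33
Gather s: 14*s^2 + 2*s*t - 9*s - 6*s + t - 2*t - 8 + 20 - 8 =14*s^2 + s*(2*t - 15) - t + 4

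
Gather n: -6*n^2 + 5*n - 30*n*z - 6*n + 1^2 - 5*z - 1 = -6*n^2 + n*(-30*z - 1) - 5*z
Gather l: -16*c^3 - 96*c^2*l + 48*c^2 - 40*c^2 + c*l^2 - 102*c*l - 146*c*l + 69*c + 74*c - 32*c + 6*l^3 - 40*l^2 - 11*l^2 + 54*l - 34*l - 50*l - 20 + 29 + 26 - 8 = -16*c^3 + 8*c^2 + 111*c + 6*l^3 + l^2*(c - 51) + l*(-96*c^2 - 248*c - 30) + 27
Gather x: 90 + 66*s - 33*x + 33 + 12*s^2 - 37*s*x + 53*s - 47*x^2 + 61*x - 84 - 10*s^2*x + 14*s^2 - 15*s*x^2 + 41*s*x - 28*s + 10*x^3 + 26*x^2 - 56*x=26*s^2 + 91*s + 10*x^3 + x^2*(-15*s - 21) + x*(-10*s^2 + 4*s - 28) + 39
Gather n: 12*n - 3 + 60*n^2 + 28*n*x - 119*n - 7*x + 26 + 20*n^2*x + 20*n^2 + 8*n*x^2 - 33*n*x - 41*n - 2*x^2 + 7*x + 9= n^2*(20*x + 80) + n*(8*x^2 - 5*x - 148) - 2*x^2 + 32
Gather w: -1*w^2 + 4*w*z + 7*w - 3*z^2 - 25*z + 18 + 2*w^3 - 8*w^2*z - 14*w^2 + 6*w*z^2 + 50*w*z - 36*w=2*w^3 + w^2*(-8*z - 15) + w*(6*z^2 + 54*z - 29) - 3*z^2 - 25*z + 18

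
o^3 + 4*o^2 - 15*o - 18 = (o - 3)*(o + 1)*(o + 6)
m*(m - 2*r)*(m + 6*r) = m^3 + 4*m^2*r - 12*m*r^2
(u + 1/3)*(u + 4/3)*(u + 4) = u^3 + 17*u^2/3 + 64*u/9 + 16/9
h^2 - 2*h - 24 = (h - 6)*(h + 4)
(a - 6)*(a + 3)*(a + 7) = a^3 + 4*a^2 - 39*a - 126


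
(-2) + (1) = -1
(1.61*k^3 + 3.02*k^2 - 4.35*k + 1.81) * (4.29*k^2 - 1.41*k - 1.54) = 6.9069*k^5 + 10.6857*k^4 - 25.3991*k^3 + 9.2476*k^2 + 4.1469*k - 2.7874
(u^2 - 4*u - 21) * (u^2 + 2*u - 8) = u^4 - 2*u^3 - 37*u^2 - 10*u + 168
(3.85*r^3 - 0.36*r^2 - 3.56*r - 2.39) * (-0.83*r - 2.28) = -3.1955*r^4 - 8.4792*r^3 + 3.7756*r^2 + 10.1005*r + 5.4492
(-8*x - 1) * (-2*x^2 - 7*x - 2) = 16*x^3 + 58*x^2 + 23*x + 2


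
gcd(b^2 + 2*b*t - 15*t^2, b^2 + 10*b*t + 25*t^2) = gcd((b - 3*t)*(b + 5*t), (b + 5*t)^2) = b + 5*t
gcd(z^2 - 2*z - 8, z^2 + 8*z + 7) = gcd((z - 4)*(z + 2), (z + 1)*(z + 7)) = 1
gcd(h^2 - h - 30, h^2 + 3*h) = 1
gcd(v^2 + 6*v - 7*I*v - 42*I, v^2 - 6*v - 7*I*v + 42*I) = v - 7*I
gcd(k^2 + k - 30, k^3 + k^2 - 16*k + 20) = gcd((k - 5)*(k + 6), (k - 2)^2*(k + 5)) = 1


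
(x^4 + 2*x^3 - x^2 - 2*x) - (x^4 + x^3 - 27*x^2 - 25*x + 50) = x^3 + 26*x^2 + 23*x - 50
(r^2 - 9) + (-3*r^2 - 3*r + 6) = -2*r^2 - 3*r - 3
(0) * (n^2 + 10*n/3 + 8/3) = 0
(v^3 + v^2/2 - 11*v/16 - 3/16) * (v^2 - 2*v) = v^5 - 3*v^4/2 - 27*v^3/16 + 19*v^2/16 + 3*v/8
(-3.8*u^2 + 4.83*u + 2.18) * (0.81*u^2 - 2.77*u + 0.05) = -3.078*u^4 + 14.4383*u^3 - 11.8033*u^2 - 5.7971*u + 0.109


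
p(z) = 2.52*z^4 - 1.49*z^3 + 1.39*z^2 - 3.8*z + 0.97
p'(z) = 10.08*z^3 - 4.47*z^2 + 2.78*z - 3.8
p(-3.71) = 587.70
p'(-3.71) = -590.37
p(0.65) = -0.87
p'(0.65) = -1.11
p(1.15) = 0.58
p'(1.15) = 8.82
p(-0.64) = 4.78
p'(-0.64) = -10.05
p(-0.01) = 1.01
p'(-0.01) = -3.83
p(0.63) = -0.85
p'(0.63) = -1.30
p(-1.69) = 39.11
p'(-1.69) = -69.92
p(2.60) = 89.46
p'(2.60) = 150.38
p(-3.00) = 269.23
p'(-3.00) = -324.53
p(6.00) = 2972.29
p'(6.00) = 2029.24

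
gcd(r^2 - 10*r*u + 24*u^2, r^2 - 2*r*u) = 1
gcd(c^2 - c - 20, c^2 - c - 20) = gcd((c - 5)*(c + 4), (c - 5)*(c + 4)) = c^2 - c - 20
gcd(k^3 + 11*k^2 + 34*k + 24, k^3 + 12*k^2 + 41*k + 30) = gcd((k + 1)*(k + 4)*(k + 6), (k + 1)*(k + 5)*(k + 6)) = k^2 + 7*k + 6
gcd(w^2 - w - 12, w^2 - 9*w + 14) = 1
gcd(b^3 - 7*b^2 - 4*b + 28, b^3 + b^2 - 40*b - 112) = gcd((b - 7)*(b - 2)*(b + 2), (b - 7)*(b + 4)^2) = b - 7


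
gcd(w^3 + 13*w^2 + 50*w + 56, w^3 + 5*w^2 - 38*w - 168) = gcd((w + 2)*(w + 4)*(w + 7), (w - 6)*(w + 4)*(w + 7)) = w^2 + 11*w + 28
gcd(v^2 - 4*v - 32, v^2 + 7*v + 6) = 1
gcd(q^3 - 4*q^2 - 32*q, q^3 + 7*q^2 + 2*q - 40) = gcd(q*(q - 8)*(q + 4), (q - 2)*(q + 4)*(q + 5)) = q + 4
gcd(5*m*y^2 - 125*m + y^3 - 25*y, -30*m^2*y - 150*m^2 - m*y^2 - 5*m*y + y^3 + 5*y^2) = 5*m*y + 25*m + y^2 + 5*y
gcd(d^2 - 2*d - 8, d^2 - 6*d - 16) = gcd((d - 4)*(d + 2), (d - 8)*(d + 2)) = d + 2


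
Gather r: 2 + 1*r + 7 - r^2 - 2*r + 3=-r^2 - r + 12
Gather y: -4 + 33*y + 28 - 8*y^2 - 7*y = -8*y^2 + 26*y + 24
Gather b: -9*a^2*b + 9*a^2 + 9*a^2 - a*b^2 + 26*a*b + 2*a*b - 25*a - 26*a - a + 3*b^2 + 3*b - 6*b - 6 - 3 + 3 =18*a^2 - 52*a + b^2*(3 - a) + b*(-9*a^2 + 28*a - 3) - 6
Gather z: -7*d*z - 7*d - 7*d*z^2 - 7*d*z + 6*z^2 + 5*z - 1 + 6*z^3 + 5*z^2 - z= -7*d + 6*z^3 + z^2*(11 - 7*d) + z*(4 - 14*d) - 1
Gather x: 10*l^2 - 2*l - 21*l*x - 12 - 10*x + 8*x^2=10*l^2 - 2*l + 8*x^2 + x*(-21*l - 10) - 12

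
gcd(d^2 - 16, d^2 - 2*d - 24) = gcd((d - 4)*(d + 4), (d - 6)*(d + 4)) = d + 4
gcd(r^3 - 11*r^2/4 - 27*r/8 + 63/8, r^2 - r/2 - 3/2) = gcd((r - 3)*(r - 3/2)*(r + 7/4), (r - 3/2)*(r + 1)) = r - 3/2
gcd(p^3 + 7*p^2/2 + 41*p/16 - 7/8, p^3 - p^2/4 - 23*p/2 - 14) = p^2 + 15*p/4 + 7/2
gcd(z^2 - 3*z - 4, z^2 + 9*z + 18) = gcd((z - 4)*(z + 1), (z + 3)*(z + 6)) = 1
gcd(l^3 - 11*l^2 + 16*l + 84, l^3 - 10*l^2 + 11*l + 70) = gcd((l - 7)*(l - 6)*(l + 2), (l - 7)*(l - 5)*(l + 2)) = l^2 - 5*l - 14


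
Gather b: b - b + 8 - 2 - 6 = 0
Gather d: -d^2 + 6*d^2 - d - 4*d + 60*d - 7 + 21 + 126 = 5*d^2 + 55*d + 140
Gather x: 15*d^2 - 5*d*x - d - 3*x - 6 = 15*d^2 - d + x*(-5*d - 3) - 6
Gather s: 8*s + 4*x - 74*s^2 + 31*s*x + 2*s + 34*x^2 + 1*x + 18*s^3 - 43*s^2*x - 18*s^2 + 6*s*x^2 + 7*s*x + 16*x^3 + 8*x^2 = 18*s^3 + s^2*(-43*x - 92) + s*(6*x^2 + 38*x + 10) + 16*x^3 + 42*x^2 + 5*x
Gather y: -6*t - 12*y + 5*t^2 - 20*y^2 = 5*t^2 - 6*t - 20*y^2 - 12*y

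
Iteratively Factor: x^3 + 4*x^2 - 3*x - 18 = (x + 3)*(x^2 + x - 6) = (x + 3)^2*(x - 2)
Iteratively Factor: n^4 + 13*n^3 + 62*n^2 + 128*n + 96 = (n + 2)*(n^3 + 11*n^2 + 40*n + 48) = (n + 2)*(n + 4)*(n^2 + 7*n + 12) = (n + 2)*(n + 4)^2*(n + 3)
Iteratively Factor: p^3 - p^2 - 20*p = (p + 4)*(p^2 - 5*p) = p*(p + 4)*(p - 5)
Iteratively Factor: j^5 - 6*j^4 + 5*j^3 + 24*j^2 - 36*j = (j + 2)*(j^4 - 8*j^3 + 21*j^2 - 18*j) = (j - 2)*(j + 2)*(j^3 - 6*j^2 + 9*j) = j*(j - 2)*(j + 2)*(j^2 - 6*j + 9) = j*(j - 3)*(j - 2)*(j + 2)*(j - 3)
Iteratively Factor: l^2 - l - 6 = (l + 2)*(l - 3)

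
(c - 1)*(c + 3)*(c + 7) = c^3 + 9*c^2 + 11*c - 21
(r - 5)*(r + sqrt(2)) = r^2 - 5*r + sqrt(2)*r - 5*sqrt(2)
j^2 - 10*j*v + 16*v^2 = (j - 8*v)*(j - 2*v)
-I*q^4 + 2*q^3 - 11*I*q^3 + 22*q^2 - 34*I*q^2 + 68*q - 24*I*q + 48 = (q + 4)*(q + 6)*(q + 2*I)*(-I*q - I)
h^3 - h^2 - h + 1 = (h - 1)^2*(h + 1)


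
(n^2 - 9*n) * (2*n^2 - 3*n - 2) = 2*n^4 - 21*n^3 + 25*n^2 + 18*n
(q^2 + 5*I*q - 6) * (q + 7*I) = q^3 + 12*I*q^2 - 41*q - 42*I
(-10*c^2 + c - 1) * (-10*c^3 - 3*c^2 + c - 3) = 100*c^5 + 20*c^4 - 3*c^3 + 34*c^2 - 4*c + 3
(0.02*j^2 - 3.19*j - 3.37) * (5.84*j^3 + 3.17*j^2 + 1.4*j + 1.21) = 0.1168*j^5 - 18.5662*j^4 - 29.7651*j^3 - 15.1247*j^2 - 8.5779*j - 4.0777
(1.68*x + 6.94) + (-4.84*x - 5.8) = 1.14 - 3.16*x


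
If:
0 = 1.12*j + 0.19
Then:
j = -0.17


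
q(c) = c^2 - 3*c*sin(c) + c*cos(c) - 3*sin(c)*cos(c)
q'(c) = -c*sin(c) - 3*c*cos(c) + 2*c + 3*sin(c)^2 - 3*sin(c) - 3*cos(c)^2 + cos(c)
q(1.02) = -2.37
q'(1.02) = -1.11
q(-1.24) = -1.46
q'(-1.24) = 3.08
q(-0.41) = 0.40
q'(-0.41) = 0.21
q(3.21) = 7.56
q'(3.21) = 12.48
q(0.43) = -1.10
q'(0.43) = -2.79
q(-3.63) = 22.74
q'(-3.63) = -19.14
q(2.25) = -0.14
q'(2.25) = 4.66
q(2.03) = -1.05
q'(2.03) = 3.63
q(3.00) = 5.18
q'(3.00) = 10.19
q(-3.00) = 10.28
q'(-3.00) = -18.78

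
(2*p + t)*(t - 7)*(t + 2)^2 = 2*p*t^3 - 6*p*t^2 - 48*p*t - 56*p + t^4 - 3*t^3 - 24*t^2 - 28*t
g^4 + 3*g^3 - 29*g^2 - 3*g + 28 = (g - 4)*(g - 1)*(g + 1)*(g + 7)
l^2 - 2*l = l*(l - 2)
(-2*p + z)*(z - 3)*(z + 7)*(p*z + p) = -2*p^2*z^3 - 10*p^2*z^2 + 34*p^2*z + 42*p^2 + p*z^4 + 5*p*z^3 - 17*p*z^2 - 21*p*z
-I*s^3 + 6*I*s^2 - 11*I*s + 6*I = (s - 3)*(s - 2)*(-I*s + I)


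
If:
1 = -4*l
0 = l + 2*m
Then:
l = -1/4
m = 1/8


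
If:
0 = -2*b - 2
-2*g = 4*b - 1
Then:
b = -1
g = 5/2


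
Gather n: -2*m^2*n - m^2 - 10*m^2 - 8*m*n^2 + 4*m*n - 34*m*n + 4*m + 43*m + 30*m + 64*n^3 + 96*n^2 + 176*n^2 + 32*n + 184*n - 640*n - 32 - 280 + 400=-11*m^2 + 77*m + 64*n^3 + n^2*(272 - 8*m) + n*(-2*m^2 - 30*m - 424) + 88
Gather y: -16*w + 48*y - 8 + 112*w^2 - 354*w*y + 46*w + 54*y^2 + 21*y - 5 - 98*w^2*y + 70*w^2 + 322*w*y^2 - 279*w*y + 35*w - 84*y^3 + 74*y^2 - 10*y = 182*w^2 + 65*w - 84*y^3 + y^2*(322*w + 128) + y*(-98*w^2 - 633*w + 59) - 13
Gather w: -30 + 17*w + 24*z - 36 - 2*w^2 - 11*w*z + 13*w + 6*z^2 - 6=-2*w^2 + w*(30 - 11*z) + 6*z^2 + 24*z - 72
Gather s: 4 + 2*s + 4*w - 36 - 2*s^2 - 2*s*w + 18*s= -2*s^2 + s*(20 - 2*w) + 4*w - 32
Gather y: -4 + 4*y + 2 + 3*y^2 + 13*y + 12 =3*y^2 + 17*y + 10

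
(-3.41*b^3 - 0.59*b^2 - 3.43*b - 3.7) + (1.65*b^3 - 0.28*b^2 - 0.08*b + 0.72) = -1.76*b^3 - 0.87*b^2 - 3.51*b - 2.98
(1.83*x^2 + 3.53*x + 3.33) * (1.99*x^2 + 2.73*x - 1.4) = 3.6417*x^4 + 12.0206*x^3 + 13.7016*x^2 + 4.1489*x - 4.662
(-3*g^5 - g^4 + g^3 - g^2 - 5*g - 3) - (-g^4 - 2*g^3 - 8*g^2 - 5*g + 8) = -3*g^5 + 3*g^3 + 7*g^2 - 11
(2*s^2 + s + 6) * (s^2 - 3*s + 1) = 2*s^4 - 5*s^3 + 5*s^2 - 17*s + 6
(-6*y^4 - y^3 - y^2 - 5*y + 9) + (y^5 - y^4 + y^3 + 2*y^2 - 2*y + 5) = y^5 - 7*y^4 + y^2 - 7*y + 14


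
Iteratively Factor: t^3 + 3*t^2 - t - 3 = (t + 1)*(t^2 + 2*t - 3) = (t + 1)*(t + 3)*(t - 1)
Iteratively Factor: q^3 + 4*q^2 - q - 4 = (q + 4)*(q^2 - 1) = (q + 1)*(q + 4)*(q - 1)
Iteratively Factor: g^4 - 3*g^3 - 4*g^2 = (g - 4)*(g^3 + g^2) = g*(g - 4)*(g^2 + g) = g^2*(g - 4)*(g + 1)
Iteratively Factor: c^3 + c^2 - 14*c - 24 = (c + 3)*(c^2 - 2*c - 8) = (c - 4)*(c + 3)*(c + 2)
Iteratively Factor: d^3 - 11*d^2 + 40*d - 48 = (d - 4)*(d^2 - 7*d + 12) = (d - 4)*(d - 3)*(d - 4)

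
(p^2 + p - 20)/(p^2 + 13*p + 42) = (p^2 + p - 20)/(p^2 + 13*p + 42)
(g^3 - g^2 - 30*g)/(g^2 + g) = (g^2 - g - 30)/(g + 1)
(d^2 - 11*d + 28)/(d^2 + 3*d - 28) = (d - 7)/(d + 7)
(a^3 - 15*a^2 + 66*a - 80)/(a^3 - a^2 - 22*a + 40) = (a^2 - 13*a + 40)/(a^2 + a - 20)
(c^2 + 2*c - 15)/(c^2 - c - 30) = (c - 3)/(c - 6)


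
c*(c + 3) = c^2 + 3*c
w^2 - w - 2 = (w - 2)*(w + 1)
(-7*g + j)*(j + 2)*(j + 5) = -7*g*j^2 - 49*g*j - 70*g + j^3 + 7*j^2 + 10*j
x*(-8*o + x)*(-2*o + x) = 16*o^2*x - 10*o*x^2 + x^3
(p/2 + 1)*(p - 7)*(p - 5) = p^3/2 - 5*p^2 + 11*p/2 + 35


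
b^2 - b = b*(b - 1)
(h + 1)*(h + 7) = h^2 + 8*h + 7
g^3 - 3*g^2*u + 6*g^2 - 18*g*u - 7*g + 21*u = (g - 1)*(g + 7)*(g - 3*u)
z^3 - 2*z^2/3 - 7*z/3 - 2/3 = (z - 2)*(z + 1/3)*(z + 1)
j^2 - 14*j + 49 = (j - 7)^2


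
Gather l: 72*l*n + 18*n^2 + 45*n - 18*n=72*l*n + 18*n^2 + 27*n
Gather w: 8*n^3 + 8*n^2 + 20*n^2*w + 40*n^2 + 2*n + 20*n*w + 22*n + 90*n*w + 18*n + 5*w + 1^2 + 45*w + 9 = 8*n^3 + 48*n^2 + 42*n + w*(20*n^2 + 110*n + 50) + 10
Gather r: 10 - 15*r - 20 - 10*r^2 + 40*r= -10*r^2 + 25*r - 10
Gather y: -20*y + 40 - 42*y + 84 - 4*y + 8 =132 - 66*y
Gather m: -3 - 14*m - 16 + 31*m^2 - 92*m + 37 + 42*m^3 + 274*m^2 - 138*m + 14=42*m^3 + 305*m^2 - 244*m + 32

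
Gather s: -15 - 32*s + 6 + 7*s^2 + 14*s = 7*s^2 - 18*s - 9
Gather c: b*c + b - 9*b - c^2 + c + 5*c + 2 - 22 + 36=-8*b - c^2 + c*(b + 6) + 16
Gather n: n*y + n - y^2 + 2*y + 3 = n*(y + 1) - y^2 + 2*y + 3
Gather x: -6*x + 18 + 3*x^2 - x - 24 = 3*x^2 - 7*x - 6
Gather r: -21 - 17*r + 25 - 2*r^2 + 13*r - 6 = -2*r^2 - 4*r - 2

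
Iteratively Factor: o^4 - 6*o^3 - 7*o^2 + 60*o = (o + 3)*(o^3 - 9*o^2 + 20*o) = (o - 5)*(o + 3)*(o^2 - 4*o) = o*(o - 5)*(o + 3)*(o - 4)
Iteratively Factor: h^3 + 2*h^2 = (h)*(h^2 + 2*h) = h*(h + 2)*(h)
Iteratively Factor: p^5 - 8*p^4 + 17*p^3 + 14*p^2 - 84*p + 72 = (p - 2)*(p^4 - 6*p^3 + 5*p^2 + 24*p - 36) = (p - 2)*(p + 2)*(p^3 - 8*p^2 + 21*p - 18) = (p - 2)^2*(p + 2)*(p^2 - 6*p + 9) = (p - 3)*(p - 2)^2*(p + 2)*(p - 3)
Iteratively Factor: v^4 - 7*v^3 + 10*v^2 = (v)*(v^3 - 7*v^2 + 10*v) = v*(v - 5)*(v^2 - 2*v) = v*(v - 5)*(v - 2)*(v)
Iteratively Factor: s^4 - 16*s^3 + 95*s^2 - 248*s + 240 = (s - 3)*(s^3 - 13*s^2 + 56*s - 80) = (s - 4)*(s - 3)*(s^2 - 9*s + 20) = (s - 4)^2*(s - 3)*(s - 5)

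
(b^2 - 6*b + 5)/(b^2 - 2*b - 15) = (b - 1)/(b + 3)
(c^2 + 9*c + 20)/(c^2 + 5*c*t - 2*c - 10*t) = (c^2 + 9*c + 20)/(c^2 + 5*c*t - 2*c - 10*t)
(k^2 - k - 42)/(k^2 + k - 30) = (k - 7)/(k - 5)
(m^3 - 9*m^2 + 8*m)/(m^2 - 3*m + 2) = m*(m - 8)/(m - 2)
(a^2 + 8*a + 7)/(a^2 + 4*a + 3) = (a + 7)/(a + 3)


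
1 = 1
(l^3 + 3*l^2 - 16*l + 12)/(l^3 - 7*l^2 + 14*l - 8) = (l + 6)/(l - 4)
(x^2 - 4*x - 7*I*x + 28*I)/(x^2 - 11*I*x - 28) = (x - 4)/(x - 4*I)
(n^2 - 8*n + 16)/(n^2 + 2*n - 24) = (n - 4)/(n + 6)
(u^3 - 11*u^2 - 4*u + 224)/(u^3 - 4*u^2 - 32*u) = (u - 7)/u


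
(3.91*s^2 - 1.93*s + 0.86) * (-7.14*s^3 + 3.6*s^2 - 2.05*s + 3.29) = -27.9174*s^5 + 27.8562*s^4 - 21.1039*s^3 + 19.9164*s^2 - 8.1127*s + 2.8294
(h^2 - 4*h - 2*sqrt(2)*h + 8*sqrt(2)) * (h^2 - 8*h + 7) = h^4 - 12*h^3 - 2*sqrt(2)*h^3 + 24*sqrt(2)*h^2 + 39*h^2 - 78*sqrt(2)*h - 28*h + 56*sqrt(2)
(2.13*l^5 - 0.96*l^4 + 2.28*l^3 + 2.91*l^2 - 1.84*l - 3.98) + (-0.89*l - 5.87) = 2.13*l^5 - 0.96*l^4 + 2.28*l^3 + 2.91*l^2 - 2.73*l - 9.85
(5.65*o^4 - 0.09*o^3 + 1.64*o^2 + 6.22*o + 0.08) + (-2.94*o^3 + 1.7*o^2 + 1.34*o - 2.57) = 5.65*o^4 - 3.03*o^3 + 3.34*o^2 + 7.56*o - 2.49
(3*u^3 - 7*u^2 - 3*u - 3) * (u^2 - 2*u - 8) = 3*u^5 - 13*u^4 - 13*u^3 + 59*u^2 + 30*u + 24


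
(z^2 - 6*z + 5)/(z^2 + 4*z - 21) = (z^2 - 6*z + 5)/(z^2 + 4*z - 21)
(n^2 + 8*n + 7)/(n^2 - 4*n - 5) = (n + 7)/(n - 5)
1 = 1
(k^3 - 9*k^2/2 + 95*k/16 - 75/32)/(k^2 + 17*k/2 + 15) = (32*k^3 - 144*k^2 + 190*k - 75)/(16*(2*k^2 + 17*k + 30))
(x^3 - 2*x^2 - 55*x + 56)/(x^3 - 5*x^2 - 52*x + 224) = (x - 1)/(x - 4)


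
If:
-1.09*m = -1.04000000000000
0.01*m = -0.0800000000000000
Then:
No Solution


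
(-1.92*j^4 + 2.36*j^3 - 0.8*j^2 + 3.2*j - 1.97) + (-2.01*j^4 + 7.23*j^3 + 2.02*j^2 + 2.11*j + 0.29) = -3.93*j^4 + 9.59*j^3 + 1.22*j^2 + 5.31*j - 1.68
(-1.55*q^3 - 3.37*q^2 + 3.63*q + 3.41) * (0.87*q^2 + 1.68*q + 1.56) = -1.3485*q^5 - 5.5359*q^4 - 4.9215*q^3 + 3.8079*q^2 + 11.3916*q + 5.3196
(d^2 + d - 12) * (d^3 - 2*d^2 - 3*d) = d^5 - d^4 - 17*d^3 + 21*d^2 + 36*d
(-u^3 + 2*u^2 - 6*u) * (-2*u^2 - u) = 2*u^5 - 3*u^4 + 10*u^3 + 6*u^2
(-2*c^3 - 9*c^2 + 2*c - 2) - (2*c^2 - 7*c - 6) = -2*c^3 - 11*c^2 + 9*c + 4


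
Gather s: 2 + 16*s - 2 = 16*s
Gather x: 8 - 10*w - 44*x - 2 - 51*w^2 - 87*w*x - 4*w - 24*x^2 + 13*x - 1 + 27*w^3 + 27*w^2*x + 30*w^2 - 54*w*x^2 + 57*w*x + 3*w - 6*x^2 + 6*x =27*w^3 - 21*w^2 - 11*w + x^2*(-54*w - 30) + x*(27*w^2 - 30*w - 25) + 5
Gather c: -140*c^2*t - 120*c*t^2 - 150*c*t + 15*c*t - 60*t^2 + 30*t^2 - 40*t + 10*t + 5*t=-140*c^2*t + c*(-120*t^2 - 135*t) - 30*t^2 - 25*t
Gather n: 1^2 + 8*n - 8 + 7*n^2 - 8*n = 7*n^2 - 7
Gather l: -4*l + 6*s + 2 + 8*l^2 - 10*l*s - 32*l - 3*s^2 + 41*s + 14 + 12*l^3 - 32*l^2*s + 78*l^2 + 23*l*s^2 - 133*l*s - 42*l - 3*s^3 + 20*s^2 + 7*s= 12*l^3 + l^2*(86 - 32*s) + l*(23*s^2 - 143*s - 78) - 3*s^3 + 17*s^2 + 54*s + 16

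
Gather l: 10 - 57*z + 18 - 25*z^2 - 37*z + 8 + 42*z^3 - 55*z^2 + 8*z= 42*z^3 - 80*z^2 - 86*z + 36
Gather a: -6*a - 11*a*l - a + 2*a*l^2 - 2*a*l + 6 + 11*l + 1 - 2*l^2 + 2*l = a*(2*l^2 - 13*l - 7) - 2*l^2 + 13*l + 7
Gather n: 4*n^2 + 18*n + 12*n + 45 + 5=4*n^2 + 30*n + 50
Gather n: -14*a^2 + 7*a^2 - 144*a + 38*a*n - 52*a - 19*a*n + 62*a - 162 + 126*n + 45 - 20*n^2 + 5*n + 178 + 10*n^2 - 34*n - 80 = -7*a^2 - 134*a - 10*n^2 + n*(19*a + 97) - 19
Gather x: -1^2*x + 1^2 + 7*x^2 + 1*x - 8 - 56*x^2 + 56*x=-49*x^2 + 56*x - 7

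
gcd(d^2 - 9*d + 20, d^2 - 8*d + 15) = d - 5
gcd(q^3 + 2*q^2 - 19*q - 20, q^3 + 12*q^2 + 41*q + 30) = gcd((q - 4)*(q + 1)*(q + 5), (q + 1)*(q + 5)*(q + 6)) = q^2 + 6*q + 5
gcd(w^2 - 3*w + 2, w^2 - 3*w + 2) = w^2 - 3*w + 2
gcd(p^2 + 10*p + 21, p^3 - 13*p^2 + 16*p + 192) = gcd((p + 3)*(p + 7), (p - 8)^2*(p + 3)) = p + 3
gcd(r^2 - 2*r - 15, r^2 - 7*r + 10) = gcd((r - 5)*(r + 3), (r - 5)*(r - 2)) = r - 5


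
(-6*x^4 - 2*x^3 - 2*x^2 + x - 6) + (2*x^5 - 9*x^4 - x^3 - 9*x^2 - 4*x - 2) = 2*x^5 - 15*x^4 - 3*x^3 - 11*x^2 - 3*x - 8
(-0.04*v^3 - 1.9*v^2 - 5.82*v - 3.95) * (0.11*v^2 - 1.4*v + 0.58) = -0.0044*v^5 - 0.153*v^4 + 1.9966*v^3 + 6.6115*v^2 + 2.1544*v - 2.291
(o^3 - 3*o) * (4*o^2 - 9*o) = 4*o^5 - 9*o^4 - 12*o^3 + 27*o^2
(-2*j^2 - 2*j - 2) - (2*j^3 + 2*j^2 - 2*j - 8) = -2*j^3 - 4*j^2 + 6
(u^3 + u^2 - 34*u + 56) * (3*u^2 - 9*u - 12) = 3*u^5 - 6*u^4 - 123*u^3 + 462*u^2 - 96*u - 672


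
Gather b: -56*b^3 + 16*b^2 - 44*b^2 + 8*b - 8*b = -56*b^3 - 28*b^2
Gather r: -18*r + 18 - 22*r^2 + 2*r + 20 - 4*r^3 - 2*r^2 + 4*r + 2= -4*r^3 - 24*r^2 - 12*r + 40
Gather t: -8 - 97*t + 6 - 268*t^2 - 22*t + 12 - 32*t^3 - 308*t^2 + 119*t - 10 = -32*t^3 - 576*t^2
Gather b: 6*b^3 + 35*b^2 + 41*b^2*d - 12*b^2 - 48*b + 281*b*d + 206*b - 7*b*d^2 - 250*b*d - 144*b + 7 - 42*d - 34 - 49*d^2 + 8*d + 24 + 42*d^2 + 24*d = 6*b^3 + b^2*(41*d + 23) + b*(-7*d^2 + 31*d + 14) - 7*d^2 - 10*d - 3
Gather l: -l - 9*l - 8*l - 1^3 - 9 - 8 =-18*l - 18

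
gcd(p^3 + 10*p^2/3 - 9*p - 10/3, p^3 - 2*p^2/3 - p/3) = p + 1/3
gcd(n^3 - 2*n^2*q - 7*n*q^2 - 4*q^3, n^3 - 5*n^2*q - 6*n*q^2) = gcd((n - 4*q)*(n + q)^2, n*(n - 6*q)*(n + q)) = n + q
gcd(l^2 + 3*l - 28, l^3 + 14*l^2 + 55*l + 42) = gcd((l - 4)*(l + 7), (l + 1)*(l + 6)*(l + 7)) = l + 7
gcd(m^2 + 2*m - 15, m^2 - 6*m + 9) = m - 3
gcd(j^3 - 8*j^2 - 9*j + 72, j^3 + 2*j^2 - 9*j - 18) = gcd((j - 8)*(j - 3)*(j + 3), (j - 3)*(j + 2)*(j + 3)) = j^2 - 9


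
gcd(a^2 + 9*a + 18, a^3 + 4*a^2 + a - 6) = a + 3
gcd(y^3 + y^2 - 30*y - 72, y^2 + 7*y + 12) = y^2 + 7*y + 12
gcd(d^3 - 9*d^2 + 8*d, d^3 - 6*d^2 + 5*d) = d^2 - d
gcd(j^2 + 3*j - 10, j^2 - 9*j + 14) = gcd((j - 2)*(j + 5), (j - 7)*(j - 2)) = j - 2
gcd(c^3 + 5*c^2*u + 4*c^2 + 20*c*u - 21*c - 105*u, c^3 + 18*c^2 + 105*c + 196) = c + 7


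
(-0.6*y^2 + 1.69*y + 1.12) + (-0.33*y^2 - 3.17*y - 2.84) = -0.93*y^2 - 1.48*y - 1.72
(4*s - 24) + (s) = 5*s - 24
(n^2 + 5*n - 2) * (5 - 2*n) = -2*n^3 - 5*n^2 + 29*n - 10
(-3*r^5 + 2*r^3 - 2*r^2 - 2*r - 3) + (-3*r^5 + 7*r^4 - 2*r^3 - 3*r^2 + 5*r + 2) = -6*r^5 + 7*r^4 - 5*r^2 + 3*r - 1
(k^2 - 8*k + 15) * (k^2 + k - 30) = k^4 - 7*k^3 - 23*k^2 + 255*k - 450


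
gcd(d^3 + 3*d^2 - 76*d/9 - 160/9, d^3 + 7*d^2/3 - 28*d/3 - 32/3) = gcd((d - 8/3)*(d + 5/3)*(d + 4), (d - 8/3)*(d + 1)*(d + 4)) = d^2 + 4*d/3 - 32/3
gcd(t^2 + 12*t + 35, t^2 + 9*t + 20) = t + 5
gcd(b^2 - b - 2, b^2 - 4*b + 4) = b - 2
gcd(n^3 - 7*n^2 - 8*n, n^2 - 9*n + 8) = n - 8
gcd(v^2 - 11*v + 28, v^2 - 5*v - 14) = v - 7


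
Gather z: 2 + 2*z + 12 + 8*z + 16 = 10*z + 30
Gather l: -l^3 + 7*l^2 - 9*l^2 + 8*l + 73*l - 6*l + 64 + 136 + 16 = -l^3 - 2*l^2 + 75*l + 216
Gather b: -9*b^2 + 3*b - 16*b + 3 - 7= -9*b^2 - 13*b - 4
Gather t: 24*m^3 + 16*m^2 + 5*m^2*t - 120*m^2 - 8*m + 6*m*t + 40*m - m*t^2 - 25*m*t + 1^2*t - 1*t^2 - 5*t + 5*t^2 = 24*m^3 - 104*m^2 + 32*m + t^2*(4 - m) + t*(5*m^2 - 19*m - 4)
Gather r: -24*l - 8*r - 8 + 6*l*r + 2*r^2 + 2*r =-24*l + 2*r^2 + r*(6*l - 6) - 8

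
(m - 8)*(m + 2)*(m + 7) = m^3 + m^2 - 58*m - 112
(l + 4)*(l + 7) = l^2 + 11*l + 28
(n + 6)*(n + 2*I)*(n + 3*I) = n^3 + 6*n^2 + 5*I*n^2 - 6*n + 30*I*n - 36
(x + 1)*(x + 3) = x^2 + 4*x + 3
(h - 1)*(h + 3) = h^2 + 2*h - 3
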